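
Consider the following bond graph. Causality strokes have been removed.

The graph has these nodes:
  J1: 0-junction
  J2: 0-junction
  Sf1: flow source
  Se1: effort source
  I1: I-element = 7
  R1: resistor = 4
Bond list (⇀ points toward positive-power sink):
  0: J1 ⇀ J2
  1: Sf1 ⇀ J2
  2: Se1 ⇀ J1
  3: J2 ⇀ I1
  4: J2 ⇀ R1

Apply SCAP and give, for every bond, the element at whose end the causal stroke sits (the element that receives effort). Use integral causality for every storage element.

bond 0 →J2
bond 1 →Sf1
bond 2 →J1
bond 3 →I1
bond 4 →R1

bond 1 stroke→Sf1  (source Sf1 imposes f)
bond 2 stroke→J1  (source Se1 imposes e)
bond 0 stroke→J2  (0-jn J1 has e-setter on 2)
bond 3 stroke→I1  (common-e at J2 fixed by 0)
bond 4 stroke→R1  (J2: bond 0 brought effort, rest push out)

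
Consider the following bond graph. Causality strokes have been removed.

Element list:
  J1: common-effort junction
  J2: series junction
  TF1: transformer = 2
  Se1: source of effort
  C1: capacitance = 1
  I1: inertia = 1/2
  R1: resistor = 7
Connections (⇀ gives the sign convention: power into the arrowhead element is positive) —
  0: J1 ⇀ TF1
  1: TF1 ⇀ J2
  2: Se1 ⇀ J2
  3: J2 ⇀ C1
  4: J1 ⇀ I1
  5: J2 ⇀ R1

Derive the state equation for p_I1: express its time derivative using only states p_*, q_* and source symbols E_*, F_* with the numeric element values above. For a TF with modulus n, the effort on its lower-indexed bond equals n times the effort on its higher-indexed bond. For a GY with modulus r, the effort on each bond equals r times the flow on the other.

dp_I1/dt = -2*E_Se1 - 56*p_I1 + 2*q_C1

β2 →J2  (Se1 fixes effort; stroke away)
β3 →J2  (C1 outputs effort q/C1)
β4 →I1  (I1 outputs flow p/I1)
β0 →J1  (only one effort-in slot at J1)
β1 →TF1  (TF1 one-in-one-out from 0)
β5 →J2  (1-jn J2 has f-setter on 1)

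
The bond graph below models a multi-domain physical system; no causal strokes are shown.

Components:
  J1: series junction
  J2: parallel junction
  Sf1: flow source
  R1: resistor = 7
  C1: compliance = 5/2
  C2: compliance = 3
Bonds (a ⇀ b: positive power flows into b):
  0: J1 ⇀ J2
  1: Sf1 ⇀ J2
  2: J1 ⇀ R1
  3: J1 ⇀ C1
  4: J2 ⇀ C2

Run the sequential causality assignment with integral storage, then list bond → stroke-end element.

bond 0 stroke→J1
bond 1 stroke→Sf1
bond 2 stroke→R1
bond 3 stroke→J1
bond 4 stroke→J2

b1 stroke→Sf1  (Sf1 fixes flow; stroke at Sf1)
b3 stroke→J1  (C1: C, integral causality)
b4 stroke→J2  (C2: C, integral causality)
b0 stroke→J1  (0-jn J2 has e-setter on 4)
b2 stroke→R1  (only one flow-in slot at J1)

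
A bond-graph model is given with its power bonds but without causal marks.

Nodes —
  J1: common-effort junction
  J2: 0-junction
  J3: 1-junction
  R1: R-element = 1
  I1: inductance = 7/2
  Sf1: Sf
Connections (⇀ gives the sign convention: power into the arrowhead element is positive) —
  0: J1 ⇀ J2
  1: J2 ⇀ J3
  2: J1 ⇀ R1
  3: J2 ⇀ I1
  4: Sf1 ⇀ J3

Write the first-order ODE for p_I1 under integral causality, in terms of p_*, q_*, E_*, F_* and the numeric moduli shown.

dp_I1/dt = -F_Sf1 - 2*p_I1/7

b4 stroke→Sf1  (Sf1 fixes flow; stroke at Sf1)
b1 stroke→J3  (1-jn J3 has f-setter on 4)
b3 stroke→I1  (I1: I, integral causality)
b0 stroke→J2  (J2: last free bond brings effort in)
b2 stroke→J1  (J1 needs exactly one e-in)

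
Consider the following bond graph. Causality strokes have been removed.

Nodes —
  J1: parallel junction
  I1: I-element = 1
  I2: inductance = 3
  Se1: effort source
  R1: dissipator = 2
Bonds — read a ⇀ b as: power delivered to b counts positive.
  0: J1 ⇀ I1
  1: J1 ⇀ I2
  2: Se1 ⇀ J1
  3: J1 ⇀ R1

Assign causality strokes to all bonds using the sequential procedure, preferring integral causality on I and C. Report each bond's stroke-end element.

b2 stroke→J1  (Se1: effort source, stroke at far end)
b0 stroke→I1  (J1 effort already set via bond 2)
b1 stroke→I2  (common-e at J1 fixed by 2)
b3 stroke→R1  (J1: bond 2 brought effort, rest push out)

bond 0 |I1
bond 1 |I2
bond 2 |J1
bond 3 |R1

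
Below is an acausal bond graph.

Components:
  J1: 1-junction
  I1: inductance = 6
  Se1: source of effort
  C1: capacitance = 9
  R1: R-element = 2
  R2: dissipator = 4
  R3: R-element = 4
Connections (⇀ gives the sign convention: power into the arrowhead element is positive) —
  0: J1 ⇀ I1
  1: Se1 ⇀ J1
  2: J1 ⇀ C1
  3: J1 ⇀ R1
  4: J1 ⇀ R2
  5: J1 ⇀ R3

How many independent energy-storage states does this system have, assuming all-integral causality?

2  (C1, I1 all integral)

β1 stroke at J1  (Se1 fixes effort; stroke away)
β0 stroke at I1  (I1: I, integral causality)
β2 stroke at J1  (J1: bond 0 brought flow, rest push out)
β3 stroke at J1  (1-jn J1 has f-setter on 0)
β4 stroke at J1  (common-f at J1 fixed by 0)
β5 stroke at J1  (J1: bond 0 brought flow, rest push out)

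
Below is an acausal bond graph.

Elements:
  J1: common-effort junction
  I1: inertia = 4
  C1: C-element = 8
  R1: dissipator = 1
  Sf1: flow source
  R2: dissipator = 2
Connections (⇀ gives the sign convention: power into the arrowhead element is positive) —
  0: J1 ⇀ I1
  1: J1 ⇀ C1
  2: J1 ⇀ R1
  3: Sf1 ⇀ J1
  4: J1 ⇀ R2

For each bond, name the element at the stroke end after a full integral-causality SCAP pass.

#3 stroke→Sf1  (Sf1 (Sf) sets flow on bond)
#0 stroke→I1  (I1 integral (f out))
#1 stroke→J1  (C1 integral (e out))
#2 stroke→R1  (J1 effort already set via bond 1)
#4 stroke→R2  (J1 effort already set via bond 1)

b0 stroke at I1
b1 stroke at J1
b2 stroke at R1
b3 stroke at Sf1
b4 stroke at R2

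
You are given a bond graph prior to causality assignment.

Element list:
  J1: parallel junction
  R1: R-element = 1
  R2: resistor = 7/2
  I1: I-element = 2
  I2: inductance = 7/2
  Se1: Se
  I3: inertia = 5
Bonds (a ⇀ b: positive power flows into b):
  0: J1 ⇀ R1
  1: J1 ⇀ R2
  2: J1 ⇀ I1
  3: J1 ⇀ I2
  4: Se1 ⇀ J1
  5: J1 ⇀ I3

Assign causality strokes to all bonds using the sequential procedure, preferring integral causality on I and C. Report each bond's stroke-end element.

#4 stroke→J1  (Se1: effort source, stroke at far end)
#0 stroke→R1  (J1: bond 4 brought effort, rest push out)
#1 stroke→R2  (0-jn J1 has e-setter on 4)
#2 stroke→I1  (0-jn J1 has e-setter on 4)
#3 stroke→I2  (J1 effort already set via bond 4)
#5 stroke→I3  (J1 effort already set via bond 4)

#0 stroke at R1
#1 stroke at R2
#2 stroke at I1
#3 stroke at I2
#4 stroke at J1
#5 stroke at I3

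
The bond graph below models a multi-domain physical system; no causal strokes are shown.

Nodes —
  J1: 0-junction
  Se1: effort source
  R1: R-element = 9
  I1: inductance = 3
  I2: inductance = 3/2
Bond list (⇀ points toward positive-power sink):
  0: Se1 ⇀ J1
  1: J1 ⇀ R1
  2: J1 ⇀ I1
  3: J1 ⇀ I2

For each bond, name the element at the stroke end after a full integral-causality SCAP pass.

b0 |J1
b1 |R1
b2 |I1
b3 |I2

#0 |J1  (Se1 fixes effort; stroke away)
#1 |R1  (common-e at J1 fixed by 0)
#2 |I1  (0-jn J1 has e-setter on 0)
#3 |I2  (J1 effort already set via bond 0)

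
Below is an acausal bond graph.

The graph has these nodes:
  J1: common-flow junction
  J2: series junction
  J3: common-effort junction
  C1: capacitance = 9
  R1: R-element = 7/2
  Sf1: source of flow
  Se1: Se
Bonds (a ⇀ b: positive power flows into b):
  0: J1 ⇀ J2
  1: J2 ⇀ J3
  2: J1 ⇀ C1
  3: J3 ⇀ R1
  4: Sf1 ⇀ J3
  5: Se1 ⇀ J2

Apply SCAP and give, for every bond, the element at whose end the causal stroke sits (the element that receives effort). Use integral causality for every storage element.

#4 stroke at Sf1  (Sf1: flow source, stroke at near end)
#5 stroke at J2  (Se1 fixes effort; stroke away)
#2 stroke at J1  (C1 outputs effort q/C1)
#0 stroke at J2  (closing 1-jn rule on J1)
#1 stroke at J3  (closing 1-jn rule on J2)
#3 stroke at R1  (J3: bond 1 brought effort, rest push out)

b0 →J2
b1 →J3
b2 →J1
b3 →R1
b4 →Sf1
b5 →J2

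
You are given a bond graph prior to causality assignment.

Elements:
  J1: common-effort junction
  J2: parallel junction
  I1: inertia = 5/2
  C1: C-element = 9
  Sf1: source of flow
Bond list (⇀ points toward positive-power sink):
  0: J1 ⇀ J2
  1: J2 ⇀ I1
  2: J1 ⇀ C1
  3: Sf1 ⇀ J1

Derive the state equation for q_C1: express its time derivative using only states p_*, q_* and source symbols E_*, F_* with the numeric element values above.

bond 3 →Sf1  (Sf1 (Sf) sets flow on bond)
bond 1 →I1  (I1 outputs flow p/I1)
bond 0 →J2  (closing 0-jn rule on J2)
bond 2 →J1  (J1: last free bond brings effort in)

dq_C1/dt = F_Sf1 - 2*p_I1/5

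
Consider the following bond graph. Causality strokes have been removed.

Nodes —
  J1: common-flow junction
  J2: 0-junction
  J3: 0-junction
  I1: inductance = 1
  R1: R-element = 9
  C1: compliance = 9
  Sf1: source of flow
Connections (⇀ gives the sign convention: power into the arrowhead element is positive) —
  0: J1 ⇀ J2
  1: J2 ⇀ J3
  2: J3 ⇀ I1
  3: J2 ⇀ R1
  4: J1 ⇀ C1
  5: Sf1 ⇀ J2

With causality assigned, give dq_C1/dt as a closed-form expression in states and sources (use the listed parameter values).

β5 |Sf1  (source Sf1 imposes f)
β2 |I1  (I1: I, integral causality)
β1 |J3  (only one effort-in slot at J3)
β4 |J1  (C1 outputs effort q/C1)
β0 |J2  (only one flow-in slot at J1)
β3 |R1  (0-jn J2 has e-setter on 0)

dq_C1/dt = -F_Sf1 + p_I1 - q_C1/81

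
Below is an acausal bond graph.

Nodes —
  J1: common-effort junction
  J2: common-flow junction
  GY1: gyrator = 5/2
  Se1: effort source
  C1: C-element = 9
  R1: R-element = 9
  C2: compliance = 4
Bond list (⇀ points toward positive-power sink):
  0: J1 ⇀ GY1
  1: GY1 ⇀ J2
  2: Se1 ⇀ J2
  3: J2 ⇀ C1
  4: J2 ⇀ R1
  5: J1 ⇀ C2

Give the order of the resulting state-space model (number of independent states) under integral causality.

2  (C1, C2 all integral)

β2 |J2  (Se1 (Se) sets effort on bond)
β3 |J2  (prefer integral on C1)
β5 |J1  (C2 outputs effort q/C2)
β0 |GY1  (J1 effort already set via bond 5)
β1 |GY1  (GY1 both-in/both-out from 0)
β4 |J2  (J2: bond 1 brought flow, rest push out)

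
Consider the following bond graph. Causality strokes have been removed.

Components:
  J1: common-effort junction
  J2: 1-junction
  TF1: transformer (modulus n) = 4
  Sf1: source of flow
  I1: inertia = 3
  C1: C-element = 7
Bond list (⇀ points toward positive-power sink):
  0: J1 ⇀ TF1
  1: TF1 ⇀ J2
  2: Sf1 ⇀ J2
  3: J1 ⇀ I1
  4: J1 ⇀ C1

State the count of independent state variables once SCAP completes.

#2 →Sf1  (source Sf1 imposes f)
#1 →J2  (common-f at J2 fixed by 2)
#0 →TF1  (TF1: transformer flips bond 1)
#3 →I1  (I1 integral (f out))
#4 →J1  (closing 0-jn rule on J1)

2  (C1, I1 all integral)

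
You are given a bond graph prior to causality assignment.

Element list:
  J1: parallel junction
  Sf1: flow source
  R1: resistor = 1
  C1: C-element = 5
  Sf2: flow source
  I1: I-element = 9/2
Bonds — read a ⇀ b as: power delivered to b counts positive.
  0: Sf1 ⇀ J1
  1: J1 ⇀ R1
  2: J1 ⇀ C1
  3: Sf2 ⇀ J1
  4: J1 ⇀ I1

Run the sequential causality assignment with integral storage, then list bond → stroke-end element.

β0 stroke at Sf1  (Sf1 (Sf) sets flow on bond)
β3 stroke at Sf2  (source Sf2 imposes f)
β2 stroke at J1  (C1 outputs effort q/C1)
β1 stroke at R1  (0-jn J1 has e-setter on 2)
β4 stroke at I1  (0-jn J1 has e-setter on 2)

β0 stroke→Sf1
β1 stroke→R1
β2 stroke→J1
β3 stroke→Sf2
β4 stroke→I1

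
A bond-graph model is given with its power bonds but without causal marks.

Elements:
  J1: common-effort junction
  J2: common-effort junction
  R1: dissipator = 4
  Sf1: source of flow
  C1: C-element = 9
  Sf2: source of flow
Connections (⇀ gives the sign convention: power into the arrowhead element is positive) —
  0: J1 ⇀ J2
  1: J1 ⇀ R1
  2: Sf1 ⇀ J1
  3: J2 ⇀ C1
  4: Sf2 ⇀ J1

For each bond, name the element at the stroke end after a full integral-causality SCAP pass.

bond 0 stroke at J1
bond 1 stroke at R1
bond 2 stroke at Sf1
bond 3 stroke at J2
bond 4 stroke at Sf2

β2 stroke at Sf1  (Sf1: flow source, stroke at near end)
β4 stroke at Sf2  (Sf2: flow source, stroke at near end)
β3 stroke at J2  (prefer integral on C1)
β0 stroke at J1  (J2: bond 3 brought effort, rest push out)
β1 stroke at R1  (J1: bond 0 brought effort, rest push out)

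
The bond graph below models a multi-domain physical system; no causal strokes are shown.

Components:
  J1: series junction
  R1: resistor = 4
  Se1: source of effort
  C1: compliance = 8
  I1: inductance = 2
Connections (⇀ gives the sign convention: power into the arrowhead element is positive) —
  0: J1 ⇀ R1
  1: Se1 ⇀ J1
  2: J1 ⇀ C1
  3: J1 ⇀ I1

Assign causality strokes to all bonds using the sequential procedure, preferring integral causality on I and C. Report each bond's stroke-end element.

bond 0 |J1
bond 1 |J1
bond 2 |J1
bond 3 |I1

β1 stroke→J1  (source Se1 imposes e)
β2 stroke→J1  (C1: C, integral causality)
β3 stroke→I1  (I1: I, integral causality)
β0 stroke→J1  (1-jn J1 has f-setter on 3)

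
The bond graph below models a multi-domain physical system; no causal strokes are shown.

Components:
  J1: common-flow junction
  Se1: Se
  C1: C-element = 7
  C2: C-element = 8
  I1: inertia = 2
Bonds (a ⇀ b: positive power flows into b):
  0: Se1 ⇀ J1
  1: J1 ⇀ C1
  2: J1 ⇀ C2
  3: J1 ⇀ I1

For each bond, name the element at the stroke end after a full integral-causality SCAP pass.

#0 stroke→J1
#1 stroke→J1
#2 stroke→J1
#3 stroke→I1

#0 stroke at J1  (Se1 fixes effort; stroke away)
#1 stroke at J1  (prefer integral on C1)
#2 stroke at J1  (C2: C, integral causality)
#3 stroke at I1  (closing 1-jn rule on J1)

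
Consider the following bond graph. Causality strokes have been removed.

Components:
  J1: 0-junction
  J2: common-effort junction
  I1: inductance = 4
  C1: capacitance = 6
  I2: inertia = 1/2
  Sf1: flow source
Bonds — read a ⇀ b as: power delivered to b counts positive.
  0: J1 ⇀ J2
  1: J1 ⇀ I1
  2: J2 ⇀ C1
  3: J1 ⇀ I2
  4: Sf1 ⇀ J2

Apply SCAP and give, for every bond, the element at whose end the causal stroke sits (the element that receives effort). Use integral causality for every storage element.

b0 →J1
b1 →I1
b2 →J2
b3 →I2
b4 →Sf1

#4 stroke→Sf1  (source Sf1 imposes f)
#1 stroke→I1  (prefer integral on I1)
#2 stroke→J2  (C1 integral (e out))
#0 stroke→J1  (J2 effort already set via bond 2)
#3 stroke→I2  (J1: bond 0 brought effort, rest push out)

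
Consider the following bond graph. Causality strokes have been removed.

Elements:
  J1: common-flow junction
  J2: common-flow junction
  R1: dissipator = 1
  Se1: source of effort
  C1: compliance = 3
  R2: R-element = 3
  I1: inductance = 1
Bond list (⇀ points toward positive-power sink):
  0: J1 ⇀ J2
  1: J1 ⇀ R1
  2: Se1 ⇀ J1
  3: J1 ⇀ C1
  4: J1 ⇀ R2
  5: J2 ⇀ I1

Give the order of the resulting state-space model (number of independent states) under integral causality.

b2 stroke→J1  (source Se1 imposes e)
b3 stroke→J1  (C1 integral (e out))
b5 stroke→I1  (prefer integral on I1)
b0 stroke→J2  (common-f at J2 fixed by 5)
b1 stroke→J1  (common-f at J1 fixed by 0)
b4 stroke→J1  (1-jn J1 has f-setter on 0)

2  (C1, I1 all integral)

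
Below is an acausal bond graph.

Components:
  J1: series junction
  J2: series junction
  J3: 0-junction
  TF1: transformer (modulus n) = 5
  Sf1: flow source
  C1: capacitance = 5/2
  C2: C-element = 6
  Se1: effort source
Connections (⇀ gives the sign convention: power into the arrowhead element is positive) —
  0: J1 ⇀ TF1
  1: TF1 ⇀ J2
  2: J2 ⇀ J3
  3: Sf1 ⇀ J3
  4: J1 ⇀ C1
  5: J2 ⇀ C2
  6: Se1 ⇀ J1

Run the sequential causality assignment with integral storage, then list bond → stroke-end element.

#0 stroke→TF1
#1 stroke→J2
#2 stroke→J3
#3 stroke→Sf1
#4 stroke→J1
#5 stroke→J2
#6 stroke→J1

bond 3 stroke at Sf1  (source Sf1 imposes f)
bond 6 stroke at J1  (Se1 (Se) sets effort on bond)
bond 2 stroke at J3  (J3 needs exactly one e-in)
bond 1 stroke at J2  (common-f at J2 fixed by 2)
bond 5 stroke at J2  (1-jn J2 has f-setter on 2)
bond 0 stroke at TF1  (TF1: transformer flips bond 1)
bond 4 stroke at J1  (common-f at J1 fixed by 0)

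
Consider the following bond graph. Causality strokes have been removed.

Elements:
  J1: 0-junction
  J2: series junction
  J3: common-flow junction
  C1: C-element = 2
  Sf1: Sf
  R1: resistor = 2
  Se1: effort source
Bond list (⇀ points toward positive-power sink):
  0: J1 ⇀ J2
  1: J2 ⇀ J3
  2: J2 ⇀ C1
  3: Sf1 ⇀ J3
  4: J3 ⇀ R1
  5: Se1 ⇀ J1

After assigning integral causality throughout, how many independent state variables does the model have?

#3 |Sf1  (Sf1 (Sf) sets flow on bond)
#5 |J1  (Se1: effort source, stroke at far end)
#0 |J2  (0-jn J1 has e-setter on 5)
#1 |J3  (common-f at J3 fixed by 3)
#4 |J3  (J3 flow already set via bond 3)
#2 |J2  (J2: bond 1 brought flow, rest push out)

1  (C1 all integral)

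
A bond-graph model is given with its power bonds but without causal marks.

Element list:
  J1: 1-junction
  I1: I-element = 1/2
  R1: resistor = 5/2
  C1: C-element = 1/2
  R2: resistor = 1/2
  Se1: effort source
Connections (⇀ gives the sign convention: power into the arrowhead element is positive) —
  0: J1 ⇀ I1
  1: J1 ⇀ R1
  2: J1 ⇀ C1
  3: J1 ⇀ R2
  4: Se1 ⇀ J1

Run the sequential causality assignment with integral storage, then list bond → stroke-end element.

b0 |I1
b1 |J1
b2 |J1
b3 |J1
b4 |J1

β4 stroke→J1  (Se1 fixes effort; stroke away)
β0 stroke→I1  (I1 outputs flow p/I1)
β1 stroke→J1  (J1: bond 0 brought flow, rest push out)
β2 stroke→J1  (J1: bond 0 brought flow, rest push out)
β3 stroke→J1  (J1: bond 0 brought flow, rest push out)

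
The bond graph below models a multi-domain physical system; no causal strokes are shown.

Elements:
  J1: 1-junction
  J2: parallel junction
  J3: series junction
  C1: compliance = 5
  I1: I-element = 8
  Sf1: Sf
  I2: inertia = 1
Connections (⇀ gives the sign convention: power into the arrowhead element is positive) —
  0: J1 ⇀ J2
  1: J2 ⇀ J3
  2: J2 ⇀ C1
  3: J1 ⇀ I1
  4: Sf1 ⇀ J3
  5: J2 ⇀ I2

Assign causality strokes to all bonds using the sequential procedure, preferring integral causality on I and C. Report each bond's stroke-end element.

b4 stroke at Sf1  (Sf1 fixes flow; stroke at Sf1)
b1 stroke at J3  (1-jn J3 has f-setter on 4)
b2 stroke at J2  (C1 outputs effort q/C1)
b0 stroke at J1  (common-e at J2 fixed by 2)
b5 stroke at I2  (J2: bond 2 brought effort, rest push out)
b3 stroke at I1  (only one flow-in slot at J1)

β0 |J1
β1 |J3
β2 |J2
β3 |I1
β4 |Sf1
β5 |I2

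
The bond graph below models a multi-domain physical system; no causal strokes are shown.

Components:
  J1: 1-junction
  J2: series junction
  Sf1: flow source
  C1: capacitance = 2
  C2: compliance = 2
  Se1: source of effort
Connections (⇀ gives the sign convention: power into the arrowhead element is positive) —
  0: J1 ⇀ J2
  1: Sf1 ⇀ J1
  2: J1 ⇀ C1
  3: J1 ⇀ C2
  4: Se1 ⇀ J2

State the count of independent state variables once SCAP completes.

bond 1 stroke at Sf1  (source Sf1 imposes f)
bond 4 stroke at J2  (Se1: effort source, stroke at far end)
bond 0 stroke at J1  (J1 flow already set via bond 1)
bond 2 stroke at J1  (common-f at J1 fixed by 1)
bond 3 stroke at J1  (J1 flow already set via bond 1)

2  (C1, C2 all integral)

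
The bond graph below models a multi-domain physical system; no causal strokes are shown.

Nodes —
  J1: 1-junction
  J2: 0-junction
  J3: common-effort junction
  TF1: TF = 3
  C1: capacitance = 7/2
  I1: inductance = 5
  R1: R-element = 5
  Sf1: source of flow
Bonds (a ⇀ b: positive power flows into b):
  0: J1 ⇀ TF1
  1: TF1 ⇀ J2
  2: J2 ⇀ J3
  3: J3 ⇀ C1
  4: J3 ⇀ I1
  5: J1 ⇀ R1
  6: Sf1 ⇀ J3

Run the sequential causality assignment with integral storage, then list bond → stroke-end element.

β6 →Sf1  (Sf1 fixes flow; stroke at Sf1)
β3 →J3  (C1: C, integral causality)
β2 →J2  (J3: bond 3 brought effort, rest push out)
β4 →I1  (J3 effort already set via bond 3)
β1 →TF1  (J2 effort already set via bond 2)
β0 →J1  (TF1 one-in-one-out from 1)
β5 →R1  (only one flow-in slot at J1)

b0 |J1
b1 |TF1
b2 |J2
b3 |J3
b4 |I1
b5 |R1
b6 |Sf1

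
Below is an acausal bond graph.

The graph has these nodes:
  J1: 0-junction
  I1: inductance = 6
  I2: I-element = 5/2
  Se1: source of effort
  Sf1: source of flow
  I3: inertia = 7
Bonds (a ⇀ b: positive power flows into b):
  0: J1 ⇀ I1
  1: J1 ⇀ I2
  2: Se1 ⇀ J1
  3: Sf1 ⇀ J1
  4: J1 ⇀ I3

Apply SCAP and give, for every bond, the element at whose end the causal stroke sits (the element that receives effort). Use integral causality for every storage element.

#0 stroke→I1
#1 stroke→I2
#2 stroke→J1
#3 stroke→Sf1
#4 stroke→I3

bond 2 →J1  (source Se1 imposes e)
bond 3 →Sf1  (Sf1 fixes flow; stroke at Sf1)
bond 0 →I1  (J1: bond 2 brought effort, rest push out)
bond 1 →I2  (common-e at J1 fixed by 2)
bond 4 →I3  (J1 effort already set via bond 2)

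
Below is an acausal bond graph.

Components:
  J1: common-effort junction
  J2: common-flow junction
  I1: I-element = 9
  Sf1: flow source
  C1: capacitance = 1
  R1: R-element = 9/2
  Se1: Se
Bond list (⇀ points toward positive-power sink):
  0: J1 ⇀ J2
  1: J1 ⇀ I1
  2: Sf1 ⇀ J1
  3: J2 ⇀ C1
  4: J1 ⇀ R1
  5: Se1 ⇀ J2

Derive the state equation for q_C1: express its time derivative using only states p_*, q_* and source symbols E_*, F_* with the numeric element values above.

bond 2 stroke at Sf1  (Sf1: flow source, stroke at near end)
bond 5 stroke at J2  (Se1 (Se) sets effort on bond)
bond 1 stroke at I1  (prefer integral on I1)
bond 3 stroke at J2  (C1: C, integral causality)
bond 0 stroke at J1  (only one flow-in slot at J2)
bond 4 stroke at R1  (common-e at J1 fixed by 0)

dq_C1/dt = 2*E_Se1/9 + F_Sf1 - p_I1/9 - 2*q_C1/9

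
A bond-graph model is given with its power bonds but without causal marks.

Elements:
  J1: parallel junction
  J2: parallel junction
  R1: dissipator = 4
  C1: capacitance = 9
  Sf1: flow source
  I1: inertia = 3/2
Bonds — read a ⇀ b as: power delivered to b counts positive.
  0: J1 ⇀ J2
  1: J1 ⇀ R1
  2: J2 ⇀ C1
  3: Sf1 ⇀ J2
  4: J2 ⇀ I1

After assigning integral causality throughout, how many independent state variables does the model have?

b3 stroke→Sf1  (Sf1 fixes flow; stroke at Sf1)
b2 stroke→J2  (C1 outputs effort q/C1)
b0 stroke→J1  (0-jn J2 has e-setter on 2)
b4 stroke→I1  (common-e at J2 fixed by 2)
b1 stroke→R1  (J1: bond 0 brought effort, rest push out)

2  (C1, I1 all integral)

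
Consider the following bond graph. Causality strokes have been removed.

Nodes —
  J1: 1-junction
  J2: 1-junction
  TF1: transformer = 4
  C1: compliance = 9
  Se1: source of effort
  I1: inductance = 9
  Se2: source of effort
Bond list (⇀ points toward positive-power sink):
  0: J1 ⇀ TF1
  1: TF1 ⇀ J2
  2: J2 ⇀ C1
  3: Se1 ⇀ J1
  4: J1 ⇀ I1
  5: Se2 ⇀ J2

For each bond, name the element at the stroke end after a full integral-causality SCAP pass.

b0 →J1
b1 →TF1
b2 →J2
b3 →J1
b4 →I1
b5 →J2

β3 →J1  (Se1 fixes effort; stroke away)
β5 →J2  (Se2 (Se) sets effort on bond)
β2 →J2  (prefer integral on C1)
β1 →TF1  (J2 needs exactly one f-in)
β0 →J1  (TF TF1: opposite of bond 1)
β4 →I1  (closing 1-jn rule on J1)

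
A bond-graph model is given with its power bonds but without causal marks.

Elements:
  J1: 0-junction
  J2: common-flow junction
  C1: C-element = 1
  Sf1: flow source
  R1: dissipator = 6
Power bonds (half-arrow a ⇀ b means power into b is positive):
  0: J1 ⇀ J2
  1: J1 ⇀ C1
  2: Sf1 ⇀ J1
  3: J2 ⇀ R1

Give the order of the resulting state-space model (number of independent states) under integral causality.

bond 2 |Sf1  (Sf1: flow source, stroke at near end)
bond 1 |J1  (C1 integral (e out))
bond 0 |J2  (J1 effort already set via bond 1)
bond 3 |R1  (closing 1-jn rule on J2)

1  (C1 all integral)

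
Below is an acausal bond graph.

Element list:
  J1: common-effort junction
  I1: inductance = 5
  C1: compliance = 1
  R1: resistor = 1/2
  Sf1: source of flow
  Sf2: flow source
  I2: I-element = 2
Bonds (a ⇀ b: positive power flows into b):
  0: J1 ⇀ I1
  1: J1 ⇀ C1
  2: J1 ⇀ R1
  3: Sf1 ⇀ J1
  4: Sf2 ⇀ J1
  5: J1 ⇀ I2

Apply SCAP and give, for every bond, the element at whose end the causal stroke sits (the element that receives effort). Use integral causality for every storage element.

#0 →I1
#1 →J1
#2 →R1
#3 →Sf1
#4 →Sf2
#5 →I2

b3 →Sf1  (Sf1 (Sf) sets flow on bond)
b4 →Sf2  (Sf2 fixes flow; stroke at Sf2)
b0 →I1  (I1 outputs flow p/I1)
b1 →J1  (C1 integral (e out))
b2 →R1  (J1: bond 1 brought effort, rest push out)
b5 →I2  (J1 effort already set via bond 1)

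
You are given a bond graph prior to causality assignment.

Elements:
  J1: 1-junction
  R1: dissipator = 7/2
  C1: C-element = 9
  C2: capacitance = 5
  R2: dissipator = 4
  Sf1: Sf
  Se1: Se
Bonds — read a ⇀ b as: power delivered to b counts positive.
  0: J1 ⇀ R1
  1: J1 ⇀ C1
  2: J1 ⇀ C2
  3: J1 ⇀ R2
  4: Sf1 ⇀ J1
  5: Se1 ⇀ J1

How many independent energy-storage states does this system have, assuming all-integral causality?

b4 stroke→Sf1  (Sf1: flow source, stroke at near end)
b5 stroke→J1  (Se1 fixes effort; stroke away)
b0 stroke→J1  (J1 flow already set via bond 4)
b1 stroke→J1  (1-jn J1 has f-setter on 4)
b2 stroke→J1  (common-f at J1 fixed by 4)
b3 stroke→J1  (J1 flow already set via bond 4)

2  (C1, C2 all integral)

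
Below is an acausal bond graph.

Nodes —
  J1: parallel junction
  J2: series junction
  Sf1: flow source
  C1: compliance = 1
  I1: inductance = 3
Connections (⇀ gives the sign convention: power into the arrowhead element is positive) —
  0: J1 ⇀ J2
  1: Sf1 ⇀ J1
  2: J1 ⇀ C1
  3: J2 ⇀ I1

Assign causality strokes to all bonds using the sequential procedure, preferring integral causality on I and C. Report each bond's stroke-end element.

#0 stroke at J2
#1 stroke at Sf1
#2 stroke at J1
#3 stroke at I1

b1 stroke→Sf1  (Sf1 (Sf) sets flow on bond)
b2 stroke→J1  (C1: C, integral causality)
b0 stroke→J2  (J1: bond 2 brought effort, rest push out)
b3 stroke→I1  (only one flow-in slot at J2)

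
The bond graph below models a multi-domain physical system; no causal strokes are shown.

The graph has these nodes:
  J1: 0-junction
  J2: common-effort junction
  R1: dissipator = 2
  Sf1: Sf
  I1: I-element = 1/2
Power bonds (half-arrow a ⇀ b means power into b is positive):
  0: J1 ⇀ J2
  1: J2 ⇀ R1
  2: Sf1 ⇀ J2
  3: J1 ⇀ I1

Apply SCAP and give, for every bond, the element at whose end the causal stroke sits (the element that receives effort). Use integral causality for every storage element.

b2 stroke→Sf1  (Sf1: flow source, stroke at near end)
b3 stroke→I1  (I1 outputs flow p/I1)
b0 stroke→J1  (only one effort-in slot at J1)
b1 stroke→J2  (only one effort-in slot at J2)

β0 →J1
β1 →J2
β2 →Sf1
β3 →I1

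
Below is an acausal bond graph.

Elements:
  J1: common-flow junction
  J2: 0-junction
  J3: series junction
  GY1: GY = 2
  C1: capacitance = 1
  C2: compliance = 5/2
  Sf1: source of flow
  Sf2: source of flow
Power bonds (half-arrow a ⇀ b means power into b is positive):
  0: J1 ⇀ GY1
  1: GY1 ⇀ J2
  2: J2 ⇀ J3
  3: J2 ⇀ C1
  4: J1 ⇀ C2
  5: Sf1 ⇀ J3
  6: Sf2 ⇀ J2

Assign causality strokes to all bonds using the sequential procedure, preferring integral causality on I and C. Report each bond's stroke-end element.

β0 →GY1
β1 →GY1
β2 →J3
β3 →J2
β4 →J1
β5 →Sf1
β6 →Sf2

β5 →Sf1  (Sf1: flow source, stroke at near end)
β6 →Sf2  (Sf2 fixes flow; stroke at Sf2)
β2 →J3  (common-f at J3 fixed by 5)
β3 →J2  (prefer integral on C1)
β1 →GY1  (J2 effort already set via bond 3)
β0 →GY1  (through GY1, causality inverts; strokes same side of GY1)
β4 →J1  (1-jn J1 has f-setter on 0)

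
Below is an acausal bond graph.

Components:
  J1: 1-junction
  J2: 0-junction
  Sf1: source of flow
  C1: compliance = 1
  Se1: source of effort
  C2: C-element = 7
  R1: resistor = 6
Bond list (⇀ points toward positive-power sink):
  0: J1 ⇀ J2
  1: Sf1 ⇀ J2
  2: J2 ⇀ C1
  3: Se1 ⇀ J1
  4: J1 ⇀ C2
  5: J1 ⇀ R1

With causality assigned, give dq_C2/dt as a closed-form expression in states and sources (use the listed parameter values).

bond 1 stroke→Sf1  (Sf1: flow source, stroke at near end)
bond 3 stroke→J1  (Se1 (Se) sets effort on bond)
bond 2 stroke→J2  (C1 outputs effort q/C1)
bond 0 stroke→J1  (0-jn J2 has e-setter on 2)
bond 4 stroke→J1  (C2 outputs effort q/C2)
bond 5 stroke→R1  (J1: last free bond brings flow in)

dq_C2/dt = E_Se1/6 - q_C1/6 - q_C2/42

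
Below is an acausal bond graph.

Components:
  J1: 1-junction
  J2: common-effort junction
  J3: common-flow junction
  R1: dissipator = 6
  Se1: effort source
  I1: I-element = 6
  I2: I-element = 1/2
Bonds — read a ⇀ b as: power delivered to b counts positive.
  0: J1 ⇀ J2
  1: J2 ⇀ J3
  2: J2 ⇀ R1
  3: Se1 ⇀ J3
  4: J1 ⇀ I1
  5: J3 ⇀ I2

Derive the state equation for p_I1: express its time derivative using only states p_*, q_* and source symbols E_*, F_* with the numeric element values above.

dp_I1/dt = -p_I1 + 12*p_I2

b3 stroke at J3  (Se1: effort source, stroke at far end)
b4 stroke at I1  (prefer integral on I1)
b0 stroke at J1  (J1 flow already set via bond 4)
b5 stroke at I2  (I2 outputs flow p/I2)
b1 stroke at J3  (J3: bond 5 brought flow, rest push out)
b2 stroke at J2  (closing 0-jn rule on J2)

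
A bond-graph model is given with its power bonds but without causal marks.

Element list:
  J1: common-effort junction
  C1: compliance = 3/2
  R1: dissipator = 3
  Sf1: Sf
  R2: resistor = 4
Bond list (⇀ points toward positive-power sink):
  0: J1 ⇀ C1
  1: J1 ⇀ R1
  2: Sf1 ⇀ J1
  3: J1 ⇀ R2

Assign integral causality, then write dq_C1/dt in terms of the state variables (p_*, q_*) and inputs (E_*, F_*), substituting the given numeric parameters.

b2 →Sf1  (Sf1 fixes flow; stroke at Sf1)
b0 →J1  (C1 integral (e out))
b1 →R1  (J1 effort already set via bond 0)
b3 →R2  (J1 effort already set via bond 0)

dq_C1/dt = F_Sf1 - 7*q_C1/18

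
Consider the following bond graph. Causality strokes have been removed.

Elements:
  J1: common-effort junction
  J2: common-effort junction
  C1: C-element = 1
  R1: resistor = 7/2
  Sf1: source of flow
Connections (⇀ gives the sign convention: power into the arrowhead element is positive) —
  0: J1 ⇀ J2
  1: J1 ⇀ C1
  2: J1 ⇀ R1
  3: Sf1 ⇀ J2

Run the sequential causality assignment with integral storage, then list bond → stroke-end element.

b0 stroke at J2
b1 stroke at J1
b2 stroke at R1
b3 stroke at Sf1

b3 →Sf1  (source Sf1 imposes f)
b0 →J2  (J2: last free bond brings effort in)
b1 →J1  (C1: C, integral causality)
b2 →R1  (common-e at J1 fixed by 1)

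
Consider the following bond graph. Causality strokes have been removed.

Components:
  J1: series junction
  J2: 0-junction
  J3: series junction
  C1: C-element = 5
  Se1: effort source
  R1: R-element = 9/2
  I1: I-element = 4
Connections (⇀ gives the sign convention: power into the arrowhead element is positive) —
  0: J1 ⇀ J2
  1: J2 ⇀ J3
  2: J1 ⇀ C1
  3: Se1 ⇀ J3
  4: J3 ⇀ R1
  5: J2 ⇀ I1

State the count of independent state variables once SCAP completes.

2  (C1, I1 all integral)

#3 stroke at J3  (Se1 fixes effort; stroke away)
#2 stroke at J1  (C1 integral (e out))
#0 stroke at J2  (closing 1-jn rule on J1)
#1 stroke at J3  (J2 effort already set via bond 0)
#5 stroke at I1  (J2: bond 0 brought effort, rest push out)
#4 stroke at R1  (J3 needs exactly one f-in)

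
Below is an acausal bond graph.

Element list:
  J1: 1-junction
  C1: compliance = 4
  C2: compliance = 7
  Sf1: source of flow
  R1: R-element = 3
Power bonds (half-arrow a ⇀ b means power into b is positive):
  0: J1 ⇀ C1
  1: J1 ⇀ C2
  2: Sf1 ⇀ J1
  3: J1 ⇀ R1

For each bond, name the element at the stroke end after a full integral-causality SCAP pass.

b2 |Sf1  (Sf1 (Sf) sets flow on bond)
b0 |J1  (1-jn J1 has f-setter on 2)
b1 |J1  (J1: bond 2 brought flow, rest push out)
b3 |J1  (J1: bond 2 brought flow, rest push out)

#0 |J1
#1 |J1
#2 |Sf1
#3 |J1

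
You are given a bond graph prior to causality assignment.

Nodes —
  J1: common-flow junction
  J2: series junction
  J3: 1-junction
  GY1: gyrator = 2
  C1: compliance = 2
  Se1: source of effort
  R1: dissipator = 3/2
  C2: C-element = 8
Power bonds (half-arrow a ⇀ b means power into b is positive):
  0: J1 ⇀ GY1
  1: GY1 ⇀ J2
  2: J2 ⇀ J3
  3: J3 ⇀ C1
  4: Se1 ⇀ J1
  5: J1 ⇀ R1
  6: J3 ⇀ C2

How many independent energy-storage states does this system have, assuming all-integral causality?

2  (C1, C2 all integral)

β4 |J1  (Se1: effort source, stroke at far end)
β3 |J3  (C1: C, integral causality)
β6 |J3  (prefer integral on C2)
β2 |J2  (only one flow-in slot at J3)
β1 |GY1  (J2 needs exactly one f-in)
β0 |GY1  (GY1: gyrator matches bond 1)
β5 |J1  (common-f at J1 fixed by 0)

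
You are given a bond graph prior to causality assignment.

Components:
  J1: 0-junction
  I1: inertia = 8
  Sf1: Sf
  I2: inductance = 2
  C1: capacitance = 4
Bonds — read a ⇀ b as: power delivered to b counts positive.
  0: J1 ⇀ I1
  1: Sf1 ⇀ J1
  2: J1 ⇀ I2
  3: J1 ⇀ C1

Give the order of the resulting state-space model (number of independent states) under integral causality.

3  (C1, I1, I2 all integral)

β1 →Sf1  (Sf1 (Sf) sets flow on bond)
β0 →I1  (I1 integral (f out))
β2 →I2  (I2 outputs flow p/I2)
β3 →J1  (only one effort-in slot at J1)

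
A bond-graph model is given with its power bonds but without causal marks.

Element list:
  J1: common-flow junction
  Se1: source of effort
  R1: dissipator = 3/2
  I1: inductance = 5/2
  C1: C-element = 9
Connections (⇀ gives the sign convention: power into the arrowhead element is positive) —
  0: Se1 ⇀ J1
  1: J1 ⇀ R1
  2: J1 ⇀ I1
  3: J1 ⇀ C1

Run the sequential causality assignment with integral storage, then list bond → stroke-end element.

bond 0 stroke→J1  (Se1 (Se) sets effort on bond)
bond 2 stroke→I1  (I1 outputs flow p/I1)
bond 1 stroke→J1  (1-jn J1 has f-setter on 2)
bond 3 stroke→J1  (common-f at J1 fixed by 2)

b0 →J1
b1 →J1
b2 →I1
b3 →J1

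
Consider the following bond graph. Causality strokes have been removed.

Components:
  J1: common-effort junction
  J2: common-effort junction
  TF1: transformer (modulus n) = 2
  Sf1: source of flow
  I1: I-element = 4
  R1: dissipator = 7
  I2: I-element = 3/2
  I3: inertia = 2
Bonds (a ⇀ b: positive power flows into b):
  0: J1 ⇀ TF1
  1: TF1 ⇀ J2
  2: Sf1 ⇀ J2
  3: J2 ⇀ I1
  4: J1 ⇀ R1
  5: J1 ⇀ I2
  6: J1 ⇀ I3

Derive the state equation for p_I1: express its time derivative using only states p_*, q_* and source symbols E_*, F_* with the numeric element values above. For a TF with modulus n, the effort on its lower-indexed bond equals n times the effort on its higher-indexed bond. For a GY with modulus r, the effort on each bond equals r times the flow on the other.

dp_I1/dt = 7*F_Sf1/4 - 7*p_I1/16 - 7*p_I2/3 - 7*p_I3/4

bond 2 stroke→Sf1  (Sf1: flow source, stroke at near end)
bond 3 stroke→I1  (I1 integral (f out))
bond 1 stroke→J2  (closing 0-jn rule on J2)
bond 0 stroke→TF1  (through TF1, causality passes straight; one stroke at TF1)
bond 5 stroke→I2  (I2 outputs flow p/I2)
bond 6 stroke→I3  (I3 integral (f out))
bond 4 stroke→J1  (closing 0-jn rule on J1)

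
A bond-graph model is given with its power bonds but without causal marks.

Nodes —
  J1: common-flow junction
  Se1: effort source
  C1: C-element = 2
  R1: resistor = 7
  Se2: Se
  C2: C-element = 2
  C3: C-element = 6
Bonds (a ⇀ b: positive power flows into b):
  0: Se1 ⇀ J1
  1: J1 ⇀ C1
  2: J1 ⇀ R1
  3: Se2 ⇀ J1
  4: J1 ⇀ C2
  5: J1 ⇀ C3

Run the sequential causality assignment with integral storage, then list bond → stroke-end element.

bond 0 |J1
bond 1 |J1
bond 2 |R1
bond 3 |J1
bond 4 |J1
bond 5 |J1

b0 |J1  (Se1 (Se) sets effort on bond)
b3 |J1  (Se2 fixes effort; stroke away)
b1 |J1  (C1 integral (e out))
b4 |J1  (C2 integral (e out))
b5 |J1  (C3 outputs effort q/C3)
b2 |R1  (J1: last free bond brings flow in)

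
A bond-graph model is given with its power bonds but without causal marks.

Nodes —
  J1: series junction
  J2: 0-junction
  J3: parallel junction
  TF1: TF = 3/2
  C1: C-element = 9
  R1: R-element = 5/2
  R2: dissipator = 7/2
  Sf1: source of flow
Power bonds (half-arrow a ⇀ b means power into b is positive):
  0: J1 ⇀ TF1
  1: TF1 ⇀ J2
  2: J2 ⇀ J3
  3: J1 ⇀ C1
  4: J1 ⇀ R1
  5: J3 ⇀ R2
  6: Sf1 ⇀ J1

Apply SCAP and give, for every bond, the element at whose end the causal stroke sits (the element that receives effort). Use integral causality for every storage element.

#6 stroke at Sf1  (Sf1: flow source, stroke at near end)
#0 stroke at J1  (J1: bond 6 brought flow, rest push out)
#3 stroke at J1  (1-jn J1 has f-setter on 6)
#4 stroke at J1  (common-f at J1 fixed by 6)
#1 stroke at TF1  (TF1 one-in-one-out from 0)
#2 stroke at J2  (closing 0-jn rule on J2)
#5 stroke at J3  (J3: last free bond brings effort in)

β0 →J1
β1 →TF1
β2 →J2
β3 →J1
β4 →J1
β5 →J3
β6 →Sf1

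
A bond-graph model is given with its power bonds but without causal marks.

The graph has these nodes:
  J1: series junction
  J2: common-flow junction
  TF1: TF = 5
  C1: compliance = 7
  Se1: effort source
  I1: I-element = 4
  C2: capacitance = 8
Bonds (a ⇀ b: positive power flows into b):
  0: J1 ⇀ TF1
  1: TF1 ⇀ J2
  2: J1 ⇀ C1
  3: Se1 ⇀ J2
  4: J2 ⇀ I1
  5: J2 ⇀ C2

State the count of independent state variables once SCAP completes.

3  (C1, C2, I1 all integral)

β3 |J2  (Se1: effort source, stroke at far end)
β2 |J1  (C1: C, integral causality)
β0 |TF1  (only one flow-in slot at J1)
β1 |J2  (TF TF1: opposite of bond 0)
β4 |I1  (I1: I, integral causality)
β5 |J2  (J2: bond 4 brought flow, rest push out)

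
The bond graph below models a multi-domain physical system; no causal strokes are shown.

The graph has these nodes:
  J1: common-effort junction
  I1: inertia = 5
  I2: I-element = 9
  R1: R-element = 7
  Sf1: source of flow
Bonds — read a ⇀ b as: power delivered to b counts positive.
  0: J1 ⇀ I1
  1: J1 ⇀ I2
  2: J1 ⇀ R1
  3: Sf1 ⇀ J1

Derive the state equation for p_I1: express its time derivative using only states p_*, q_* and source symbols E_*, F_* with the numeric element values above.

dp_I1/dt = 7*F_Sf1 - 7*p_I1/5 - 7*p_I2/9

b3 stroke at Sf1  (source Sf1 imposes f)
b0 stroke at I1  (I1: I, integral causality)
b1 stroke at I2  (I2 outputs flow p/I2)
b2 stroke at J1  (closing 0-jn rule on J1)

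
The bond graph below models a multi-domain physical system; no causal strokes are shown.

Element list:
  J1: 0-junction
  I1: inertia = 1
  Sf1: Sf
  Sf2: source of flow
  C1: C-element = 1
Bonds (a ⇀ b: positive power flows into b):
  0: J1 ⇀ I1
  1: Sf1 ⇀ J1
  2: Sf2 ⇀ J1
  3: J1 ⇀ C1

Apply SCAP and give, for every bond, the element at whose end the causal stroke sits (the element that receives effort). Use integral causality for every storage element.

bond 1 stroke at Sf1  (Sf1 fixes flow; stroke at Sf1)
bond 2 stroke at Sf2  (source Sf2 imposes f)
bond 0 stroke at I1  (I1 integral (f out))
bond 3 stroke at J1  (closing 0-jn rule on J1)

β0 →I1
β1 →Sf1
β2 →Sf2
β3 →J1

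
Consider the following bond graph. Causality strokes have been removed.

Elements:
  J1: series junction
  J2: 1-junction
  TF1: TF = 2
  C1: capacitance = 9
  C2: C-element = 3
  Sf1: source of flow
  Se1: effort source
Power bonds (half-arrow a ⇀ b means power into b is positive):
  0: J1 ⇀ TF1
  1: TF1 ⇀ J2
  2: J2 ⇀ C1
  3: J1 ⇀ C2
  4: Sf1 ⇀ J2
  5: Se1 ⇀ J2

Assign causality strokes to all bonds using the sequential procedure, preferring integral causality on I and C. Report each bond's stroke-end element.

β4 |Sf1  (Sf1: flow source, stroke at near end)
β5 |J2  (Se1: effort source, stroke at far end)
β1 |J2  (J2 flow already set via bond 4)
β2 |J2  (J2 flow already set via bond 4)
β0 |TF1  (TF TF1: opposite of bond 1)
β3 |J1  (1-jn J1 has f-setter on 0)

bond 0 stroke at TF1
bond 1 stroke at J2
bond 2 stroke at J2
bond 3 stroke at J1
bond 4 stroke at Sf1
bond 5 stroke at J2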